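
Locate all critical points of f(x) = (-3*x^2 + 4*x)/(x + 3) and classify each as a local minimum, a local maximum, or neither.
f'(x) = 3*(-x^2 - 6*x + 4)/(x^2 + 6*x + 9)

Solve f'(x) = 0:
  f'(x) = -3*(x^2 + 6*x - 4)/(x + 3)^2; the denominator is positive wherever f is defined, so f'(x) = 0 ⇔ -3*x^2 - 18*x + 12 = 0.
  Factor: -3*x^2 - 18*x + 12 = -3*(x^2 + 6*x - 4); x^2 + 6*x - 4 = 0 has no rational roots; quadratic formula: x = (-6 ± √52)/2.
  ⇒ x = -sqrt(13) - 3 ≈ -6.6056, -3 + sqrt(13) ≈ 0.6056

f''(x) = -78/(x^3 + 9*x^2 + 27*x + 27)
Second-derivative test at each critical point:
  f''(-6.6056) = 1.6641 > 0 → local minimum
  f''(0.6056) = -1.6641 < 0 → local maximum

Critical points: x = -sqrt(13) - 3 ≈ -6.6056 (local minimum); x = -3 + sqrt(13) ≈ 0.6056 (local maximum)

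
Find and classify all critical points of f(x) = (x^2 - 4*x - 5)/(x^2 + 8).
f'(x) = 2*(2*x^2 + 13*x - 16)/(x^4 + 16*x^2 + 64)

Solve f'(x) = 0:
  f'(x) = 2*(2*x^2 + 13*x - 16)/(x^2 + 8)^2; the denominator is positive wherever f is defined, so f'(x) = 0 ⇔ 4*x^2 + 26*x - 32 = 0.
  Factor: 4*x^2 + 26*x - 32 = 2*(2*x^2 + 13*x - 16); 2*x^2 + 13*x - 16 = 0 has no rational roots; quadratic formula: x = (-13 ± √297)/4.
  ⇒ x = -3*sqrt(33)/4 - 13/4 ≈ -7.5584, -13/4 + 3*sqrt(33)/4 ≈ 1.0584

f''(x) = 2*(-4*x^3 - 39*x^2 + 96*x + 104)/(x^6 + 24*x^4 + 192*x^2 + 512)
Second-derivative test at each critical point:
  f''(-7.5584) = -0.0081 < 0 → local maximum
  f''(1.0584) = 0.4144 > 0 → local minimum

Critical points: x = -3*sqrt(33)/4 - 13/4 ≈ -7.5584 (local maximum); x = -13/4 + 3*sqrt(33)/4 ≈ 1.0584 (local minimum)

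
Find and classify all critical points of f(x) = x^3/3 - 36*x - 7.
f'(x) = x^2 - 36

Solve f'(x) = 0:
  Factor: x^2 - 36 = (x - 6)*(x + 6) = 0.
  ⇒ x = -6, 6

f''(x) = 2*x
Second-derivative test at each critical point:
  f''(-6) = -12 < 0 → local maximum
  f''(6) = 12 > 0 → local minimum

Critical points: x = -6 (local maximum); x = 6 (local minimum)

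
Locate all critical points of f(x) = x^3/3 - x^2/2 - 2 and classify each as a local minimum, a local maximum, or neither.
f'(x) = x*(x - 1)

Solve f'(x) = 0:
  Factor: x^2 - x = x*(x - 1) = 0.
  ⇒ x = 0, 1

f''(x) = 2*x - 1
Second-derivative test at each critical point:
  f''(0) = -1 < 0 → local maximum
  f''(1) = 1 > 0 → local minimum

Critical points: x = 0 (local maximum); x = 1 (local minimum)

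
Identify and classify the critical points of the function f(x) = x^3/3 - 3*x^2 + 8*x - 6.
f'(x) = x^2 - 6*x + 8

Solve f'(x) = 0:
  Factor: x^2 - 6*x + 8 = (x - 4)*(x - 2) = 0.
  ⇒ x = 2, 4

f''(x) = 2*x - 6
Second-derivative test at each critical point:
  f''(2) = -2 < 0 → local maximum
  f''(4) = 2 > 0 → local minimum

Critical points: x = 2 (local maximum); x = 4 (local minimum)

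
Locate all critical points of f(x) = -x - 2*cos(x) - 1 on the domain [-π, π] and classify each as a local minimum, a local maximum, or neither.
f'(x) = 2*sin(x) - 1

Solve f'(x) = 0 on [-π, π]:
  f'(x) = 0 ⇔ sin(x) = 1/2, i.e. x = arcsin(1/2) + 2nπ or x = π − arcsin(1/2) + 2nπ; keep the solutions lying in [-π, π].
  ⇒ x = pi/6 ≈ 0.5236, 5*pi/6 ≈ 2.6180

f''(x) = 2*cos(x)
Second-derivative test at each critical point:
  f''(0.5236) = 1.7321 > 0 → local minimum
  f''(2.6180) = -1.7321 < 0 → local maximum

Critical points: x = pi/6 ≈ 0.5236 (local minimum); x = 5*pi/6 ≈ 2.6180 (local maximum)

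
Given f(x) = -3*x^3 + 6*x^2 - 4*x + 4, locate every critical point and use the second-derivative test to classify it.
f'(x) = -9*x^2 + 12*x - 4

Solve f'(x) = 0:
  Factor: -9*x^2 + 12*x - 4 = -(3*x - 2)^2 = 0.
  ⇒ x = 2/3

f''(x) = 12 - 18*x
Second-derivative test at each critical point:
  f''(2/3) = 0, so the second-derivative test is inconclusive; use the first-derivative test: f'(5/12) = -0.5625, f'(11/12) = -0.5625 — f' is negative on both sides (no sign change) → neither a local maximum nor a local minimum

Critical points: x = 2/3 (neither)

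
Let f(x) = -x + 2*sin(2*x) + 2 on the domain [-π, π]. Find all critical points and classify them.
f'(x) = 4*cos(2*x) - 1

Solve f'(x) = 0 on [-π, π]:
  f'(x) = 0 ⇔ cos(2*x) = 1/4, i.e. 2*x = ±arccos(1/4) + 2nπ; keep the solutions lying in [-π, π].
  ⇒ x = -pi + acos(1/4)/2 ≈ -2.4825, -acos(1/4)/2 ≈ -0.6591, acos(1/4)/2 ≈ 0.6591, pi - acos(1/4)/2 ≈ 2.4825

f''(x) = -8*sin(2*x)
Second-derivative test at each critical point:
  f''(-2.4825) = -7.7460 < 0 → local maximum
  f''(-0.6591) = 7.7460 > 0 → local minimum
  f''(0.6591) = -7.7460 < 0 → local maximum
  f''(2.4825) = 7.7460 > 0 → local minimum

Critical points: x = -pi + acos(1/4)/2 ≈ -2.4825 (local maximum); x = -acos(1/4)/2 ≈ -0.6591 (local minimum); x = acos(1/4)/2 ≈ 0.6591 (local maximum); x = pi - acos(1/4)/2 ≈ 2.4825 (local minimum)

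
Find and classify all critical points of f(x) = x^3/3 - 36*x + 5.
f'(x) = x^2 - 36

Solve f'(x) = 0:
  Factor: x^2 - 36 = (x - 6)*(x + 6) = 0.
  ⇒ x = -6, 6

f''(x) = 2*x
Second-derivative test at each critical point:
  f''(-6) = -12 < 0 → local maximum
  f''(6) = 12 > 0 → local minimum

Critical points: x = -6 (local maximum); x = 6 (local minimum)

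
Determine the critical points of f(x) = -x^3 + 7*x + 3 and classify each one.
f'(x) = 7 - 3*x^2

Solve f'(x) = 0:
  3*x^2 - 7 = 0 has no rational roots; quadratic formula: x = (0 ± √84)/6.
  ⇒ x = -sqrt(21)/3 ≈ -1.5275, sqrt(21)/3 ≈ 1.5275

f''(x) = -6*x
Second-derivative test at each critical point:
  f''(-1.5275) = 9.1652 > 0 → local minimum
  f''(1.5275) = -9.1652 < 0 → local maximum

Critical points: x = -sqrt(21)/3 ≈ -1.5275 (local minimum); x = sqrt(21)/3 ≈ 1.5275 (local maximum)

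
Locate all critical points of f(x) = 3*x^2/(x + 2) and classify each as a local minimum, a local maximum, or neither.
f'(x) = 3*x*(x + 4)/(x^2 + 4*x + 4)

Solve f'(x) = 0:
  f'(x) = 3*x*(x + 4)/(x + 2)^2; the denominator is positive wherever f is defined, so f'(x) = 0 ⇔ 3*x^2 + 12*x = 0.
  Factor: 3*x^2 + 12*x = 3*x*(x + 4) = 0.
  ⇒ x = -4, 0

f''(x) = 24/(x^3 + 6*x^2 + 12*x + 8)
Second-derivative test at each critical point:
  f''(-4) = -3 < 0 → local maximum
  f''(0) = 3 > 0 → local minimum

Critical points: x = -4 (local maximum); x = 0 (local minimum)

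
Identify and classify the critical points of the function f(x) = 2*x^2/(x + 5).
f'(x) = 2*x*(x + 10)/(x^2 + 10*x + 25)

Solve f'(x) = 0:
  f'(x) = 2*x*(x + 10)/(x + 5)^2; the denominator is positive wherever f is defined, so f'(x) = 0 ⇔ 2*x^2 + 20*x = 0.
  Factor: 2*x^2 + 20*x = 2*x*(x + 10) = 0.
  ⇒ x = -10, 0

f''(x) = 100/(x^3 + 15*x^2 + 75*x + 125)
Second-derivative test at each critical point:
  f''(-10) = -4/5 < 0 → local maximum
  f''(0) = 4/5 > 0 → local minimum

Critical points: x = -10 (local maximum); x = 0 (local minimum)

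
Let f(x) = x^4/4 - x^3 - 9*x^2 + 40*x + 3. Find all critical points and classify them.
f'(x) = x^3 - 3*x^2 - 18*x + 40

Solve f'(x) = 0:
  Factor: x^3 - 3*x^2 - 18*x + 40 = (x - 5)*(x - 2)*(x + 4) = 0.
  ⇒ x = -4, 2, 5

f''(x) = 3*x^2 - 6*x - 18
Second-derivative test at each critical point:
  f''(-4) = 54 > 0 → local minimum
  f''(2) = -18 < 0 → local maximum
  f''(5) = 27 > 0 → local minimum

Critical points: x = -4 (local minimum); x = 2 (local maximum); x = 5 (local minimum)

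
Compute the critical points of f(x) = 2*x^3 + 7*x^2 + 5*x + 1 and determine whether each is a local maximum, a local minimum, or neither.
f'(x) = 6*x^2 + 14*x + 5

Solve f'(x) = 0:
  6*x^2 + 14*x + 5 = 0 has no rational roots; quadratic formula: x = (-14 ± √76)/12.
  ⇒ x = -7/6 - sqrt(19)/6 ≈ -1.8931, -7/6 + sqrt(19)/6 ≈ -0.4402

f''(x) = 12*x + 14
Second-derivative test at each critical point:
  f''(-1.8931) = -8.7178 < 0 → local maximum
  f''(-0.4402) = 8.7178 > 0 → local minimum

Critical points: x = -7/6 - sqrt(19)/6 ≈ -1.8931 (local maximum); x = -7/6 + sqrt(19)/6 ≈ -0.4402 (local minimum)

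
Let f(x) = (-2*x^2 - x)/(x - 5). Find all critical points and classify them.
f'(x) = (-2*x^2 + 20*x + 5)/(x^2 - 10*x + 25)

Solve f'(x) = 0:
  f'(x) = -(2*x^2 - 20*x - 5)/(x - 5)^2; the denominator is positive wherever f is defined, so f'(x) = 0 ⇔ -2*x^2 + 20*x + 5 = 0.
  2*x^2 - 20*x - 5 = 0 has no rational roots; quadratic formula: x = (20 ± √440)/4.
  ⇒ x = 5 - sqrt(110)/2 ≈ -0.2440, 5 + sqrt(110)/2 ≈ 10.2440

f''(x) = -110/(x^3 - 15*x^2 + 75*x - 125)
Second-derivative test at each critical point:
  f''(-0.2440) = 0.7628 > 0 → local minimum
  f''(10.2440) = -0.7628 < 0 → local maximum

Critical points: x = 5 - sqrt(110)/2 ≈ -0.2440 (local minimum); x = 5 + sqrt(110)/2 ≈ 10.2440 (local maximum)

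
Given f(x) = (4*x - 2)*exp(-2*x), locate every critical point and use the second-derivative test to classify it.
f'(x) = 8*(1 - x)*exp(-2*x)

Solve f'(x) = 0:
  f'(x) = (8 - 8*x)·exp(-2*x) and exp(-2*x) > 0 for every x, so f'(x) = 0 ⇔ 8 - 8*x = 0.
  Factor: 8 - 8*x = -8*(x - 1) = 0.
  ⇒ x = 1

f''(x) = 8*(2*x - 3)*exp(-2*x)
Second-derivative test at each critical point:
  f''(1) = -1.0827 < 0 → local maximum

Critical points: x = 1 (local maximum)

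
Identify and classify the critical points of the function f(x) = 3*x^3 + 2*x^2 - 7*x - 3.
f'(x) = 9*x^2 + 4*x - 7

Solve f'(x) = 0:
  9*x^2 + 4*x - 7 = 0 has no rational roots; quadratic formula: x = (-4 ± √268)/18.
  ⇒ x = -sqrt(67)/9 - 2/9 ≈ -1.1317, -2/9 + sqrt(67)/9 ≈ 0.6873

f''(x) = 18*x + 4
Second-derivative test at each critical point:
  f''(-1.1317) = -16.3707 < 0 → local maximum
  f''(0.6873) = 16.3707 > 0 → local minimum

Critical points: x = -sqrt(67)/9 - 2/9 ≈ -1.1317 (local maximum); x = -2/9 + sqrt(67)/9 ≈ 0.6873 (local minimum)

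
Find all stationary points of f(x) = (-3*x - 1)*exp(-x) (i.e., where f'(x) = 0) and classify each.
f'(x) = (3*x - 2)*exp(-x)

Solve f'(x) = 0:
  f'(x) = (3*x - 2)·exp(-x) and exp(-x) > 0 for every x, so f'(x) = 0 ⇔ 3*x - 2 = 0.
  3*x - 2 = 0.
  ⇒ x = 2/3

f''(x) = (5 - 3*x)*exp(-x)
Second-derivative test at each critical point:
  f''(2/3) = 1.5403 > 0 → local minimum

Critical points: x = 2/3 (local minimum)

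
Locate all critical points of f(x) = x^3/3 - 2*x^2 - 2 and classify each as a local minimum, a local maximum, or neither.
f'(x) = x*(x - 4)

Solve f'(x) = 0:
  Factor: x^2 - 4*x = x*(x - 4) = 0.
  ⇒ x = 0, 4

f''(x) = 2*x - 4
Second-derivative test at each critical point:
  f''(0) = -4 < 0 → local maximum
  f''(4) = 4 > 0 → local minimum

Critical points: x = 0 (local maximum); x = 4 (local minimum)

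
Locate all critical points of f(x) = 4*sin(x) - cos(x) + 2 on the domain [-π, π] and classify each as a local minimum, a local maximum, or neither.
f'(x) = sin(x) + 4*cos(x)

Solve f'(x) = 0 on [-π, π]:
  f'(x) = 0 ⇔ 4*cos(x) = -sin(x) ⇔ tan(x) = -4, i.e. x = arctan(-4) + nπ; keep the solutions lying in [-π, π].
  ⇒ x = -atan(4) ≈ -1.3258, pi - atan(4) ≈ 1.8158

f''(x) = -4*sin(x) + cos(x)
Second-derivative test at each critical point:
  f''(-1.3258) = 4.1231 > 0 → local minimum
  f''(1.8158) = -4.1231 < 0 → local maximum

Critical points: x = -atan(4) ≈ -1.3258 (local minimum); x = pi - atan(4) ≈ 1.8158 (local maximum)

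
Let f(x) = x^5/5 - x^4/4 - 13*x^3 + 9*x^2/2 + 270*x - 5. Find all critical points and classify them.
f'(x) = x^4 - x^3 - 39*x^2 + 9*x + 270

Solve f'(x) = 0:
  Factor: x^4 - x^3 - 39*x^2 + 9*x + 270 = (x - 6)*(x - 3)*(x + 3)*(x + 5) = 0.
  ⇒ x = -5, -3, 3, 6

f''(x) = 4*x^3 - 3*x^2 - 78*x + 9
Second-derivative test at each critical point:
  f''(-5) = -176 < 0 → local maximum
  f''(-3) = 108 > 0 → local minimum
  f''(3) = -144 < 0 → local maximum
  f''(6) = 297 > 0 → local minimum

Critical points: x = -5 (local maximum); x = -3 (local minimum); x = 3 (local maximum); x = 6 (local minimum)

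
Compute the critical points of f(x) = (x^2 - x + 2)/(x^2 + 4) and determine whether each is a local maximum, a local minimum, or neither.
f'(x) = (x^2 + 4*x - 4)/(x^4 + 8*x^2 + 16)

Solve f'(x) = 0:
  f'(x) = (x^2 + 4*x - 4)/(x^2 + 4)^2; the denominator is positive wherever f is defined, so f'(x) = 0 ⇔ x^2 + 4*x - 4 = 0.
  x^2 + 4*x - 4 = 0 has no rational roots; quadratic formula: x = (-4 ± √32)/2.
  ⇒ x = -2*sqrt(2) - 2 ≈ -4.8284, -2 + 2*sqrt(2) ≈ 0.8284

f''(x) = 2*(-x^3 - 6*x^2 + 12*x + 8)/(x^6 + 12*x^4 + 48*x^2 + 64)
Second-derivative test at each critical point:
  f''(-4.8284) = -0.0076 < 0 → local maximum
  f''(0.8284) = 0.2576 > 0 → local minimum

Critical points: x = -2*sqrt(2) - 2 ≈ -4.8284 (local maximum); x = -2 + 2*sqrt(2) ≈ 0.8284 (local minimum)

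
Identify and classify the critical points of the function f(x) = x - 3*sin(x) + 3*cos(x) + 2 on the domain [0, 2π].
f'(x) = -3*sqrt(2)*sin(x + pi/4) + 1

Solve f'(x) = 0 on [0, 2π]:
  f'(x) = 0 ⇔ -3*sin(x) - 3*cos(x) = -1. Write the left side as R·cos(x + φ) with R = √((-3)² + 3²) = 3*sqrt(2), cos φ = -sqrt(2)/2, sin φ = sqrt(2)/2; then cos(x + φ) = -sqrt(2)/6. Solve for x and keep the solutions lying in [0, 2π].
  ⇒ x = atan((1 + sqrt(17))/(1 - sqrt(17))) + pi ≈ 2.1183, atan((1 - sqrt(17))/(1 + sqrt(17))) + 2*pi ≈ 5.7357

f''(x) = -3*sqrt(2)*cos(x + pi/4)
Second-derivative test at each critical point:
  f''(2.1183) = 4.1231 > 0 → local minimum
  f''(5.7357) = -4.1231 < 0 → local maximum

Critical points: x = atan((1 + sqrt(17))/(1 - sqrt(17))) + pi ≈ 2.1183 (local minimum); x = atan((1 - sqrt(17))/(1 + sqrt(17))) + 2*pi ≈ 5.7357 (local maximum)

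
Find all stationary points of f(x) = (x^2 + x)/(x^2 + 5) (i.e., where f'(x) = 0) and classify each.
f'(x) = (-x^2 + 10*x + 5)/(x^4 + 10*x^2 + 25)

Solve f'(x) = 0:
  f'(x) = -(x^2 - 10*x - 5)/(x^2 + 5)^2; the denominator is positive wherever f is defined, so f'(x) = 0 ⇔ -x^2 + 10*x + 5 = 0.
  x^2 - 10*x - 5 = 0 has no rational roots; quadratic formula: x = (10 ± √120)/2.
  ⇒ x = 5 - sqrt(30) ≈ -0.4772, 5 + sqrt(30) ≈ 10.4772

f''(x) = 2*(x^3 - 15*x^2 - 15*x + 25)/(x^6 + 15*x^4 + 75*x^2 + 125)
Second-derivative test at each critical point:
  f''(-0.4772) = 0.4008 > 0 → local minimum
  f''(10.4772) = -0.0008 < 0 → local maximum

Critical points: x = 5 - sqrt(30) ≈ -0.4772 (local minimum); x = 5 + sqrt(30) ≈ 10.4772 (local maximum)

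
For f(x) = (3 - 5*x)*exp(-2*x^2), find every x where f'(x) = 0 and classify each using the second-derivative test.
f'(x) = (4*x*(5*x - 3) - 5)*exp(-2*x^2)

Solve f'(x) = 0:
  f'(x) = (20*x^2 - 12*x - 5)·exp(-2*x^2) and exp(-2*x^2) > 0 for every x, so f'(x) = 0 ⇔ 20*x^2 - 12*x - 5 = 0.
  20*x^2 - 12*x - 5 = 0 has no rational roots; quadratic formula: x = (12 ± √544)/40.
  ⇒ x = 3/10 - sqrt(34)/10 ≈ -0.2831, 3/10 + sqrt(34)/10 ≈ 0.8831

f''(x) = 4*(4*x^2*(3 - 5*x) + 15*x - 3)*exp(-2*x^2)
Second-derivative test at each critical point:
  f''(-0.2831) = -19.8696 < 0 → local maximum
  f''(0.8831) = 4.9026 > 0 → local minimum

Critical points: x = 3/10 - sqrt(34)/10 ≈ -0.2831 (local maximum); x = 3/10 + sqrt(34)/10 ≈ 0.8831 (local minimum)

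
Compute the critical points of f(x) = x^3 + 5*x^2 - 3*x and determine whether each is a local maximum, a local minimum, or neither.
f'(x) = 3*x^2 + 10*x - 3

Solve f'(x) = 0:
  3*x^2 + 10*x - 3 = 0 has no rational roots; quadratic formula: x = (-10 ± √136)/6.
  ⇒ x = -sqrt(34)/3 - 5/3 ≈ -3.6103, -5/3 + sqrt(34)/3 ≈ 0.2770

f''(x) = 6*x + 10
Second-derivative test at each critical point:
  f''(-3.6103) = -11.6619 < 0 → local maximum
  f''(0.2770) = 11.6619 > 0 → local minimum

Critical points: x = -sqrt(34)/3 - 5/3 ≈ -3.6103 (local maximum); x = -5/3 + sqrt(34)/3 ≈ 0.2770 (local minimum)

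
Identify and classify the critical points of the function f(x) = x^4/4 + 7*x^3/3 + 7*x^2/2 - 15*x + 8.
f'(x) = x^3 + 7*x^2 + 7*x - 15

Solve f'(x) = 0:
  Factor: x^3 + 7*x^2 + 7*x - 15 = (x - 1)*(x + 3)*(x + 5) = 0.
  ⇒ x = -5, -3, 1

f''(x) = 3*x^2 + 14*x + 7
Second-derivative test at each critical point:
  f''(-5) = 12 > 0 → local minimum
  f''(-3) = -8 < 0 → local maximum
  f''(1) = 24 > 0 → local minimum

Critical points: x = -5 (local minimum); x = -3 (local maximum); x = 1 (local minimum)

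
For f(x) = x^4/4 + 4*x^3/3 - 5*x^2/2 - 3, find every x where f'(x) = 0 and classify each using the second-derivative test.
f'(x) = x*(x^2 + 4*x - 5)

Solve f'(x) = 0:
  Factor: x^3 + 4*x^2 - 5*x = x*(x - 1)*(x + 5) = 0.
  ⇒ x = -5, 0, 1

f''(x) = 3*x^2 + 8*x - 5
Second-derivative test at each critical point:
  f''(-5) = 30 > 0 → local minimum
  f''(0) = -5 < 0 → local maximum
  f''(1) = 6 > 0 → local minimum

Critical points: x = -5 (local minimum); x = 0 (local maximum); x = 1 (local minimum)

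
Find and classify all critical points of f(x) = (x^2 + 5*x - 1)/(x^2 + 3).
f'(x) = (-5*x^2 + 8*x + 15)/(x^4 + 6*x^2 + 9)

Solve f'(x) = 0:
  f'(x) = -(5*x^2 - 8*x - 15)/(x^2 + 3)^2; the denominator is positive wherever f is defined, so f'(x) = 0 ⇔ -5*x^2 + 8*x + 15 = 0.
  5*x^2 - 8*x - 15 = 0 has no rational roots; quadratic formula: x = (8 ± √364)/10.
  ⇒ x = 4/5 - sqrt(91)/5 ≈ -1.1079, 4/5 + sqrt(91)/5 ≈ 2.7079

f''(x) = 2*(5*x^3 - 12*x^2 - 45*x + 12)/(x^6 + 9*x^4 + 27*x^2 + 27)
Second-derivative test at each critical point:
  f''(-1.1079) = 1.0676 > 0 → local minimum
  f''(2.7079) = -0.1787 < 0 → local maximum

Critical points: x = 4/5 - sqrt(91)/5 ≈ -1.1079 (local minimum); x = 4/5 + sqrt(91)/5 ≈ 2.7079 (local maximum)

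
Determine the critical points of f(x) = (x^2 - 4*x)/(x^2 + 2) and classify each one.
f'(x) = 4*(x^2 + x - 2)/(x^4 + 4*x^2 + 4)

Solve f'(x) = 0:
  f'(x) = 4*(x - 1)*(x + 2)/(x^2 + 2)^2; the denominator is positive wherever f is defined, so f'(x) = 0 ⇔ 4*x^2 + 4*x - 8 = 0.
  Factor: 4*x^2 + 4*x - 8 = 4*(x - 1)*(x + 2) = 0.
  ⇒ x = -2, 1

f''(x) = 4*(-2*x^3 - 3*x^2 + 12*x + 2)/(x^6 + 6*x^4 + 12*x^2 + 8)
Second-derivative test at each critical point:
  f''(-2) = -1/3 < 0 → local maximum
  f''(1) = 4/3 > 0 → local minimum

Critical points: x = -2 (local maximum); x = 1 (local minimum)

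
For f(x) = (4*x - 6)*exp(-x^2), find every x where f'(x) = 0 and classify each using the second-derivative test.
f'(x) = 4*(-x*(2*x - 3) + 1)*exp(-x^2)

Solve f'(x) = 0:
  f'(x) = (-8*x^2 + 12*x + 4)·exp(-x^2) and exp(-x^2) > 0 for every x, so f'(x) = 0 ⇔ -8*x^2 + 12*x + 4 = 0.
  Factor: -8*x^2 + 12*x + 4 = -4*(2*x^2 - 3*x - 1); 2*x^2 - 3*x - 1 = 0 has no rational roots; quadratic formula: x = (3 ± √17)/4.
  ⇒ x = 3/4 - sqrt(17)/4 ≈ -0.2808, 3/4 + sqrt(17)/4 ≈ 1.7808

f''(x) = 4*(2*x^2*(2*x - 3) - 6*x + 3)*exp(-x^2)
Second-derivative test at each critical point:
  f''(-0.2808) = 15.2422 > 0 → local minimum
  f''(1.7808) = -0.6919 < 0 → local maximum

Critical points: x = 3/4 - sqrt(17)/4 ≈ -0.2808 (local minimum); x = 3/4 + sqrt(17)/4 ≈ 1.7808 (local maximum)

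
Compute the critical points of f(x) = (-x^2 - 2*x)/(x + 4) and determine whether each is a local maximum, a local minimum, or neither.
f'(x) = (-x^2 - 8*x - 8)/(x^2 + 8*x + 16)

Solve f'(x) = 0:
  f'(x) = -(x^2 + 8*x + 8)/(x + 4)^2; the denominator is positive wherever f is defined, so f'(x) = 0 ⇔ -x^2 - 8*x - 8 = 0.
  x^2 + 8*x + 8 = 0 has no rational roots; quadratic formula: x = (-8 ± √32)/2.
  ⇒ x = -4 - 2*sqrt(2) ≈ -6.8284, -4 + 2*sqrt(2) ≈ -1.1716

f''(x) = -16/(x^3 + 12*x^2 + 48*x + 64)
Second-derivative test at each critical point:
  f''(-6.8284) = 0.7071 > 0 → local minimum
  f''(-1.1716) = -0.7071 < 0 → local maximum

Critical points: x = -4 - 2*sqrt(2) ≈ -6.8284 (local minimum); x = -4 + 2*sqrt(2) ≈ -1.1716 (local maximum)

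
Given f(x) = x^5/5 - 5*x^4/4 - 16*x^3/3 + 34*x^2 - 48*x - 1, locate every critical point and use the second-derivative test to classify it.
f'(x) = x^4 - 5*x^3 - 16*x^2 + 68*x - 48

Solve f'(x) = 0:
  Factor: x^4 - 5*x^3 - 16*x^2 + 68*x - 48 = (x - 6)*(x - 2)*(x - 1)*(x + 4) = 0.
  ⇒ x = -4, 1, 2, 6

f''(x) = 4*x^3 - 15*x^2 - 32*x + 68
Second-derivative test at each critical point:
  f''(-4) = -300 < 0 → local maximum
  f''(1) = 25 > 0 → local minimum
  f''(2) = -24 < 0 → local maximum
  f''(6) = 200 > 0 → local minimum

Critical points: x = -4 (local maximum); x = 1 (local minimum); x = 2 (local maximum); x = 6 (local minimum)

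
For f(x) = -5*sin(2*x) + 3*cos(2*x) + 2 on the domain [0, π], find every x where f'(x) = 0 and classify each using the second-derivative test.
f'(x) = -6*sin(2*x) - 10*cos(2*x)

Solve f'(x) = 0 on [0, π]:
  f'(x) = 0 ⇔ -5*cos(2*x) = 3*sin(2*x) ⇔ tan(2*x) = -5/3, i.e. 2*x = arctan(-5/3) + nπ; keep the solutions lying in [0, π].
  ⇒ x = -atan(5/3)/2 + pi/2 ≈ 1.0556, pi - atan(5/3)/2 ≈ 2.6264

f''(x) = 20*sin(2*x) - 12*cos(2*x)
Second-derivative test at each critical point:
  f''(1.0556) = 23.3238 > 0 → local minimum
  f''(2.6264) = -23.3238 < 0 → local maximum

Critical points: x = -atan(5/3)/2 + pi/2 ≈ 1.0556 (local minimum); x = pi - atan(5/3)/2 ≈ 2.6264 (local maximum)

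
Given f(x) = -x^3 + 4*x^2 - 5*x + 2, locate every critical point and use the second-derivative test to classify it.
f'(x) = -3*x^2 + 8*x - 5

Solve f'(x) = 0:
  Factor: -3*x^2 + 8*x - 5 = -(x - 1)*(3*x - 5) = 0.
  ⇒ x = 1, 5/3

f''(x) = 8 - 6*x
Second-derivative test at each critical point:
  f''(1) = 2 > 0 → local minimum
  f''(5/3) = -2 < 0 → local maximum

Critical points: x = 1 (local minimum); x = 5/3 (local maximum)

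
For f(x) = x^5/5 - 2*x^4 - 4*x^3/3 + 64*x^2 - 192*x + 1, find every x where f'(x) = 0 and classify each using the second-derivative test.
f'(x) = x^4 - 8*x^3 - 4*x^2 + 128*x - 192

Solve f'(x) = 0:
  Factor: x^4 - 8*x^3 - 4*x^2 + 128*x - 192 = (x - 6)*(x - 4)*(x - 2)*(x + 4) = 0.
  ⇒ x = -4, 2, 4, 6

f''(x) = 4*x^3 - 24*x^2 - 8*x + 128
Second-derivative test at each critical point:
  f''(-4) = -480 < 0 → local maximum
  f''(2) = 48 > 0 → local minimum
  f''(4) = -32 < 0 → local maximum
  f''(6) = 80 > 0 → local minimum

Critical points: x = -4 (local maximum); x = 2 (local minimum); x = 4 (local maximum); x = 6 (local minimum)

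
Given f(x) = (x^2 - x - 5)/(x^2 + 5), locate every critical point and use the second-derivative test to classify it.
f'(x) = (x^2 + 20*x - 5)/(x^4 + 10*x^2 + 25)

Solve f'(x) = 0:
  f'(x) = (x^2 + 20*x - 5)/(x^2 + 5)^2; the denominator is positive wherever f is defined, so f'(x) = 0 ⇔ x^2 + 20*x - 5 = 0.
  x^2 + 20*x - 5 = 0 has no rational roots; quadratic formula: x = (-20 ± √420)/2.
  ⇒ x = -sqrt(105) - 10 ≈ -20.2470, -10 + sqrt(105) ≈ 0.2470

f''(x) = 2*(-x^3 - 30*x^2 + 15*x + 50)/(x^6 + 15*x^4 + 75*x^2 + 125)
Second-derivative test at each critical point:
  f''(-20.2470) = -1.190e-04 < 0 → local maximum
  f''(0.2470) = 0.8001 > 0 → local minimum

Critical points: x = -sqrt(105) - 10 ≈ -20.2470 (local maximum); x = -10 + sqrt(105) ≈ 0.2470 (local minimum)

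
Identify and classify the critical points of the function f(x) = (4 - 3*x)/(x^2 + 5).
f'(x) = (3*x^2 - 8*x - 15)/(x^4 + 10*x^2 + 25)

Solve f'(x) = 0:
  f'(x) = (3*x^2 - 8*x - 15)/(x^2 + 5)^2; the denominator is positive wherever f is defined, so f'(x) = 0 ⇔ 3*x^2 - 8*x - 15 = 0.
  3*x^2 - 8*x - 15 = 0 has no rational roots; quadratic formula: x = (8 ± √244)/6.
  ⇒ x = 4/3 - sqrt(61)/3 ≈ -1.2701, 4/3 + sqrt(61)/3 ≈ 3.9367

f''(x) = 2*(4*x^2*(4 - 3*x) + (9*x - 4)*(x^2 + 5))/(x^2 + 5)^3
Second-derivative test at each critical point:
  f''(-1.2701) = -0.3572 < 0 → local maximum
  f''(3.9367) = 0.0372 > 0 → local minimum

Critical points: x = 4/3 - sqrt(61)/3 ≈ -1.2701 (local maximum); x = 4/3 + sqrt(61)/3 ≈ 3.9367 (local minimum)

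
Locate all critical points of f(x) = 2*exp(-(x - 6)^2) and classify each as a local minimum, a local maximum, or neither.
f'(x) = 4*(6 - x)*exp(-(x - 6)^2)

Solve f'(x) = 0:
  f'(x) = (24 - 4*x)·exp(-(x - 6)^2) and exp(-(x - 6)^2) > 0 for every x, so f'(x) = 0 ⇔ 24 - 4*x = 0.
  Factor: 24 - 4*x = -4*(x - 6) = 0.
  ⇒ x = 6

f''(x) = 4*(2*(x - 6)^2 - 1)*exp(-(x - 6)^2)
Second-derivative test at each critical point:
  f''(6) = -4 < 0 → local maximum

Critical points: x = 6 (local maximum)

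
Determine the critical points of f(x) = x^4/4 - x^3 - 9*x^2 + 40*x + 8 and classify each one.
f'(x) = x^3 - 3*x^2 - 18*x + 40

Solve f'(x) = 0:
  Factor: x^3 - 3*x^2 - 18*x + 40 = (x - 5)*(x - 2)*(x + 4) = 0.
  ⇒ x = -4, 2, 5

f''(x) = 3*x^2 - 6*x - 18
Second-derivative test at each critical point:
  f''(-4) = 54 > 0 → local minimum
  f''(2) = -18 < 0 → local maximum
  f''(5) = 27 > 0 → local minimum

Critical points: x = -4 (local minimum); x = 2 (local maximum); x = 5 (local minimum)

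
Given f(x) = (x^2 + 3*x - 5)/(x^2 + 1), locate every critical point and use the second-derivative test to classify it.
f'(x) = 3*(-x^2 + 4*x + 1)/(x^4 + 2*x^2 + 1)

Solve f'(x) = 0:
  f'(x) = -3*(x^2 - 4*x - 1)/(x^2 + 1)^2; the denominator is positive wherever f is defined, so f'(x) = 0 ⇔ -3*x^2 + 12*x + 3 = 0.
  Factor: -3*x^2 + 12*x + 3 = -3*(x^2 - 4*x - 1); x^2 - 4*x - 1 = 0 has no rational roots; quadratic formula: x = (4 ± √20)/2.
  ⇒ x = 2 - sqrt(5) ≈ -0.2361, 2 + sqrt(5) ≈ 4.2361

f''(x) = 6*(x^3 - 6*x^2 - 3*x + 2)/(x^6 + 3*x^4 + 3*x^2 + 1)
Second-derivative test at each critical point:
  f''(-0.2361) = 12.0374 > 0 → local minimum
  f''(4.2361) = -0.0374 < 0 → local maximum

Critical points: x = 2 - sqrt(5) ≈ -0.2361 (local minimum); x = 2 + sqrt(5) ≈ 4.2361 (local maximum)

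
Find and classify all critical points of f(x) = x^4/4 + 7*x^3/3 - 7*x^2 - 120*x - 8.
f'(x) = x^3 + 7*x^2 - 14*x - 120

Solve f'(x) = 0:
  Factor: x^3 + 7*x^2 - 14*x - 120 = (x - 4)*(x + 5)*(x + 6) = 0.
  ⇒ x = -6, -5, 4

f''(x) = 3*x^2 + 14*x - 14
Second-derivative test at each critical point:
  f''(-6) = 10 > 0 → local minimum
  f''(-5) = -9 < 0 → local maximum
  f''(4) = 90 > 0 → local minimum

Critical points: x = -6 (local minimum); x = -5 (local maximum); x = 4 (local minimum)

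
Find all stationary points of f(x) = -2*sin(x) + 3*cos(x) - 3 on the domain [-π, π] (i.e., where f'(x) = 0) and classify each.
f'(x) = -3*sin(x) - 2*cos(x)

Solve f'(x) = 0 on [-π, π]:
  f'(x) = 0 ⇔ -2*cos(x) = 3*sin(x) ⇔ tan(x) = -2/3, i.e. x = arctan(-2/3) + nπ; keep the solutions lying in [-π, π].
  ⇒ x = -atan(2/3) ≈ -0.5880, pi - atan(2/3) ≈ 2.5536

f''(x) = 2*sin(x) - 3*cos(x)
Second-derivative test at each critical point:
  f''(-0.5880) = -3.6056 < 0 → local maximum
  f''(2.5536) = 3.6056 > 0 → local minimum

Critical points: x = -atan(2/3) ≈ -0.5880 (local maximum); x = pi - atan(2/3) ≈ 2.5536 (local minimum)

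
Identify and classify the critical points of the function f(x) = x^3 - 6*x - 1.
f'(x) = 3*x^2 - 6

Solve f'(x) = 0:
  Factor: 3*x^2 - 6 = 3*(x^2 - 2); x^2 - 2 = 0 has no rational roots; quadratic formula: x = (0 ± √8)/2.
  ⇒ x = -sqrt(2) ≈ -1.4142, sqrt(2) ≈ 1.4142

f''(x) = 6*x
Second-derivative test at each critical point:
  f''(-1.4142) = -8.4853 < 0 → local maximum
  f''(1.4142) = 8.4853 > 0 → local minimum

Critical points: x = -sqrt(2) ≈ -1.4142 (local maximum); x = sqrt(2) ≈ 1.4142 (local minimum)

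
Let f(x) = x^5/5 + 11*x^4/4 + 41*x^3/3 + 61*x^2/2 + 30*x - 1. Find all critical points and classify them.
f'(x) = x^4 + 11*x^3 + 41*x^2 + 61*x + 30

Solve f'(x) = 0:
  Factor: x^4 + 11*x^3 + 41*x^2 + 61*x + 30 = (x + 1)*(x + 2)*(x + 3)*(x + 5) = 0.
  ⇒ x = -5, -3, -2, -1

f''(x) = 4*x^3 + 33*x^2 + 82*x + 61
Second-derivative test at each critical point:
  f''(-5) = -24 < 0 → local maximum
  f''(-3) = 4 > 0 → local minimum
  f''(-2) = -3 < 0 → local maximum
  f''(-1) = 8 > 0 → local minimum

Critical points: x = -5 (local maximum); x = -3 (local minimum); x = -2 (local maximum); x = -1 (local minimum)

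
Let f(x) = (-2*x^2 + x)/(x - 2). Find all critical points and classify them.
f'(x) = 2*(-x^2 + 4*x - 1)/(x^2 - 4*x + 4)

Solve f'(x) = 0:
  f'(x) = -2*(x^2 - 4*x + 1)/(x - 2)^2; the denominator is positive wherever f is defined, so f'(x) = 0 ⇔ -2*x^2 + 8*x - 2 = 0.
  Factor: -2*x^2 + 8*x - 2 = -2*(x^2 - 4*x + 1); x^2 - 4*x + 1 = 0 has no rational roots; quadratic formula: x = (4 ± √12)/2.
  ⇒ x = 2 - sqrt(3) ≈ 0.2679, sqrt(3) + 2 ≈ 3.7321

f''(x) = -12/(x^3 - 6*x^2 + 12*x - 8)
Second-derivative test at each critical point:
  f''(0.2679) = 2.3094 > 0 → local minimum
  f''(3.7321) = -2.3094 < 0 → local maximum

Critical points: x = 2 - sqrt(3) ≈ 0.2679 (local minimum); x = sqrt(3) + 2 ≈ 3.7321 (local maximum)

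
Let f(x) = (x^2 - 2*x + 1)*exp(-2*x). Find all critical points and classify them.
f'(x) = 2*(-x^2 + 3*x - 2)*exp(-2*x)

Solve f'(x) = 0:
  f'(x) = (-2*x^2 + 6*x - 4)·exp(-2*x) and exp(-2*x) > 0 for every x, so f'(x) = 0 ⇔ -2*x^2 + 6*x - 4 = 0.
  Factor: -2*x^2 + 6*x - 4 = -2*(x - 2)*(x - 1) = 0.
  ⇒ x = 1, 2

f''(x) = 2*(2*x^2 - 8*x + 7)*exp(-2*x)
Second-derivative test at each critical point:
  f''(1) = 0.2707 > 0 → local minimum
  f''(2) = -0.0366 < 0 → local maximum

Critical points: x = 1 (local minimum); x = 2 (local maximum)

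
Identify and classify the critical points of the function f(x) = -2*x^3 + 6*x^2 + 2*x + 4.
f'(x) = -6*x^2 + 12*x + 2

Solve f'(x) = 0:
  Factor: -6*x^2 + 12*x + 2 = -2*(3*x^2 - 6*x - 1); 3*x^2 - 6*x - 1 = 0 has no rational roots; quadratic formula: x = (6 ± √48)/6.
  ⇒ x = 1 - 2*sqrt(3)/3 ≈ -0.1547, 1 + 2*sqrt(3)/3 ≈ 2.1547

f''(x) = 12 - 12*x
Second-derivative test at each critical point:
  f''(-0.1547) = 13.8564 > 0 → local minimum
  f''(2.1547) = -13.8564 < 0 → local maximum

Critical points: x = 1 - 2*sqrt(3)/3 ≈ -0.1547 (local minimum); x = 1 + 2*sqrt(3)/3 ≈ 2.1547 (local maximum)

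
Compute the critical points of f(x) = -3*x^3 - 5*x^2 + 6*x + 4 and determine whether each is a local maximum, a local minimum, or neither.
f'(x) = -9*x^2 - 10*x + 6

Solve f'(x) = 0:
  9*x^2 + 10*x - 6 = 0 has no rational roots; quadratic formula: x = (-10 ± √316)/18.
  ⇒ x = -sqrt(79)/9 - 5/9 ≈ -1.5431, -5/9 + sqrt(79)/9 ≈ 0.4320

f''(x) = -18*x - 10
Second-derivative test at each critical point:
  f''(-1.5431) = 17.7764 > 0 → local minimum
  f''(0.4320) = -17.7764 < 0 → local maximum

Critical points: x = -sqrt(79)/9 - 5/9 ≈ -1.5431 (local minimum); x = -5/9 + sqrt(79)/9 ≈ 0.4320 (local maximum)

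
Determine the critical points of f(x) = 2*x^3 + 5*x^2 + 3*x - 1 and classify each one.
f'(x) = 6*x^2 + 10*x + 3

Solve f'(x) = 0:
  6*x^2 + 10*x + 3 = 0 has no rational roots; quadratic formula: x = (-10 ± √28)/12.
  ⇒ x = -5/6 - sqrt(7)/6 ≈ -1.2743, -5/6 + sqrt(7)/6 ≈ -0.3924

f''(x) = 12*x + 10
Second-derivative test at each critical point:
  f''(-1.2743) = -5.2915 < 0 → local maximum
  f''(-0.3924) = 5.2915 > 0 → local minimum

Critical points: x = -5/6 - sqrt(7)/6 ≈ -1.2743 (local maximum); x = -5/6 + sqrt(7)/6 ≈ -0.3924 (local minimum)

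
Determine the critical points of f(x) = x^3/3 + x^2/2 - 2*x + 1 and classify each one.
f'(x) = x^2 + x - 2

Solve f'(x) = 0:
  Factor: x^2 + x - 2 = (x - 1)*(x + 2) = 0.
  ⇒ x = -2, 1

f''(x) = 2*x + 1
Second-derivative test at each critical point:
  f''(-2) = -3 < 0 → local maximum
  f''(1) = 3 > 0 → local minimum

Critical points: x = -2 (local maximum); x = 1 (local minimum)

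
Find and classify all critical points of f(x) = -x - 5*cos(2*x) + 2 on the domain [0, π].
f'(x) = 10*sin(2*x) - 1

Solve f'(x) = 0 on [0, π]:
  f'(x) = 0 ⇔ sin(2*x) = 1/10, i.e. 2*x = arcsin(1/10) + 2nπ or 2*x = π − arcsin(1/10) + 2nπ; keep the solutions lying in [0, π].
  ⇒ x = asin(1/10)/2 ≈ 0.0501, -asin(1/10)/2 + pi/2 ≈ 1.5207

f''(x) = 20*cos(2*x)
Second-derivative test at each critical point:
  f''(0.0501) = 19.8997 > 0 → local minimum
  f''(1.5207) = -19.8997 < 0 → local maximum

Critical points: x = asin(1/10)/2 ≈ 0.0501 (local minimum); x = -asin(1/10)/2 + pi/2 ≈ 1.5207 (local maximum)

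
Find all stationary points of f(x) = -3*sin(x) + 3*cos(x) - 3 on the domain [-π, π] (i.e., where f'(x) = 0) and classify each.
f'(x) = -3*sqrt(2)*sin(x + pi/4)

Solve f'(x) = 0 on [-π, π]:
  f'(x) = 0 ⇔ -3*cos(x) = 3*sin(x) ⇔ tan(x) = -1, i.e. x = arctan(-1) + nπ; keep the solutions lying in [-π, π].
  ⇒ x = -pi/4 ≈ -0.7854, 3*pi/4 ≈ 2.3562

f''(x) = -3*sqrt(2)*cos(x + pi/4)
Second-derivative test at each critical point:
  f''(-0.7854) = -4.2426 < 0 → local maximum
  f''(2.3562) = 4.2426 > 0 → local minimum

Critical points: x = -pi/4 ≈ -0.7854 (local maximum); x = 3*pi/4 ≈ 2.3562 (local minimum)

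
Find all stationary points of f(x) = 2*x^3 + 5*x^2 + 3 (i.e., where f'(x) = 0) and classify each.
f'(x) = 2*x*(3*x + 5)

Solve f'(x) = 0:
  Factor: 6*x^2 + 10*x = 2*x*(3*x + 5) = 0.
  ⇒ x = -5/3, 0

f''(x) = 12*x + 10
Second-derivative test at each critical point:
  f''(-5/3) = -10 < 0 → local maximum
  f''(0) = 10 > 0 → local minimum

Critical points: x = -5/3 (local maximum); x = 0 (local minimum)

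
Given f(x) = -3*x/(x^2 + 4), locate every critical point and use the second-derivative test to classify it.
f'(x) = 3*(x^2 - 4)/(x^2 + 4)^2

Solve f'(x) = 0:
  f'(x) = 3*(x - 2)*(x + 2)/(x^2 + 4)^2; the denominator is positive wherever f is defined, so f'(x) = 0 ⇔ 3*x^2 - 12 = 0.
  Factor: 3*x^2 - 12 = 3*(x - 2)*(x + 2) = 0.
  ⇒ x = -2, 2

f''(x) = 6*x*(12 - x^2)/(x^2 + 4)^3
Second-derivative test at each critical point:
  f''(-2) = -3/16 < 0 → local maximum
  f''(2) = 3/16 > 0 → local minimum

Critical points: x = -2 (local maximum); x = 2 (local minimum)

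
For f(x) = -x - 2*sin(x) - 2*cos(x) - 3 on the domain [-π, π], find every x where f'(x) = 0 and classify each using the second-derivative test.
f'(x) = -2*sqrt(2)*cos(x + pi/4) - 1

Solve f'(x) = 0 on [-π, π]:
  f'(x) = 0 ⇔ 2*sin(x) - 2*cos(x) = 1. Write the left side as R·cos(x + φ) with R = √((-2)² + (-2)²) = 2*sqrt(2), cos φ = -sqrt(2)/2, sin φ = -sqrt(2)/2; then cos(x + φ) = sqrt(2)/4. Solve for x and keep the solutions lying in [-π, π].
  ⇒ x = -pi + atan((1 - sqrt(7))/(-sqrt(7) - 1)) ≈ -2.7176, atan((1 + sqrt(7))/(-1 + sqrt(7))) ≈ 1.1468

f''(x) = 2*sqrt(2)*sin(x + pi/4)
Second-derivative test at each critical point:
  f''(-2.7176) = -2.6458 < 0 → local maximum
  f''(1.1468) = 2.6458 > 0 → local minimum

Critical points: x = -pi + atan((1 - sqrt(7))/(-sqrt(7) - 1)) ≈ -2.7176 (local maximum); x = atan((1 + sqrt(7))/(-1 + sqrt(7))) ≈ 1.1468 (local minimum)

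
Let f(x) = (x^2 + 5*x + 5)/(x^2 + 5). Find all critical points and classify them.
f'(x) = 5*(5 - x^2)/(x^4 + 10*x^2 + 25)

Solve f'(x) = 0:
  f'(x) = -5*(x^2 - 5)/(x^2 + 5)^2; the denominator is positive wherever f is defined, so f'(x) = 0 ⇔ 25 - 5*x^2 = 0.
  Factor: 25 - 5*x^2 = -5*(x^2 - 5); x^2 - 5 = 0 has no rational roots; quadratic formula: x = (0 ± √20)/2.
  ⇒ x = -sqrt(5) ≈ -2.2361, sqrt(5) ≈ 2.2361

f''(x) = 10*x*(x^2 - 15)/(x^6 + 15*x^4 + 75*x^2 + 125)
Second-derivative test at each critical point:
  f''(-2.2361) = 0.2236 > 0 → local minimum
  f''(2.2361) = -0.2236 < 0 → local maximum

Critical points: x = -sqrt(5) ≈ -2.2361 (local minimum); x = sqrt(5) ≈ 2.2361 (local maximum)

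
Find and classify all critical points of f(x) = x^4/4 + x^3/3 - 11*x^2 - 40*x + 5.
f'(x) = x^3 + x^2 - 22*x - 40

Solve f'(x) = 0:
  Factor: x^3 + x^2 - 22*x - 40 = (x - 5)*(x + 2)*(x + 4) = 0.
  ⇒ x = -4, -2, 5

f''(x) = 3*x^2 + 2*x - 22
Second-derivative test at each critical point:
  f''(-4) = 18 > 0 → local minimum
  f''(-2) = -14 < 0 → local maximum
  f''(5) = 63 > 0 → local minimum

Critical points: x = -4 (local minimum); x = -2 (local maximum); x = 5 (local minimum)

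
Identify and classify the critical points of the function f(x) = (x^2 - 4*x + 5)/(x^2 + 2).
f'(x) = 2*(2*x^2 - 3*x - 4)/(x^4 + 4*x^2 + 4)

Solve f'(x) = 0:
  f'(x) = 2*(2*x^2 - 3*x - 4)/(x^2 + 2)^2; the denominator is positive wherever f is defined, so f'(x) = 0 ⇔ 4*x^2 - 6*x - 8 = 0.
  Factor: 4*x^2 - 6*x - 8 = 2*(2*x^2 - 3*x - 4); 2*x^2 - 3*x - 4 = 0 has no rational roots; quadratic formula: x = (3 ± √41)/4.
  ⇒ x = 3/4 - sqrt(41)/4 ≈ -0.8508, 3/4 + sqrt(41)/4 ≈ 2.3508

f''(x) = 2*(-4*x^3 + 9*x^2 + 24*x - 6)/(x^6 + 6*x^4 + 12*x^2 + 8)
Second-derivative test at each critical point:
  f''(-0.8508) = -1.7261 < 0 → local maximum
  f''(2.3508) = 0.2261 > 0 → local minimum

Critical points: x = 3/4 - sqrt(41)/4 ≈ -0.8508 (local maximum); x = 3/4 + sqrt(41)/4 ≈ 2.3508 (local minimum)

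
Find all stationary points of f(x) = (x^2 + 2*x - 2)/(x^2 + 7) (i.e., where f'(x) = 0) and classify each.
f'(x) = 2*(-x^2 + 9*x + 7)/(x^4 + 14*x^2 + 49)

Solve f'(x) = 0:
  f'(x) = -2*(x^2 - 9*x - 7)/(x^2 + 7)^2; the denominator is positive wherever f is defined, so f'(x) = 0 ⇔ -2*x^2 + 18*x + 14 = 0.
  Factor: -2*x^2 + 18*x + 14 = -2*(x^2 - 9*x - 7); x^2 - 9*x - 7 = 0 has no rational roots; quadratic formula: x = (9 ± √109)/2.
  ⇒ x = 9/2 - sqrt(109)/2 ≈ -0.7202, 9/2 + sqrt(109)/2 ≈ 9.7202

f''(x) = 2*(2*x^3 - 27*x^2 - 42*x + 63)/(x^6 + 21*x^4 + 147*x^2 + 343)
Second-derivative test at each critical point:
  f''(-0.7202) = 0.3694 > 0 → local minimum
  f''(9.7202) = -0.0020 < 0 → local maximum

Critical points: x = 9/2 - sqrt(109)/2 ≈ -0.7202 (local minimum); x = 9/2 + sqrt(109)/2 ≈ 9.7202 (local maximum)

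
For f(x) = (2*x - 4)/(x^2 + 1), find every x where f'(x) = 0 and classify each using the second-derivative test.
f'(x) = 2*(x^2 - 2*x*(x - 2) + 1)/(x^2 + 1)^2

Solve f'(x) = 0:
  f'(x) = -2*(x^2 - 4*x - 1)/(x^2 + 1)^2; the denominator is positive wherever f is defined, so f'(x) = 0 ⇔ -2*x^2 + 8*x + 2 = 0.
  Factor: -2*x^2 + 8*x + 2 = -2*(x^2 - 4*x - 1); x^2 - 4*x - 1 = 0 has no rational roots; quadratic formula: x = (4 ± √20)/2.
  ⇒ x = 2 - sqrt(5) ≈ -0.2361, 2 + sqrt(5) ≈ 4.2361

f''(x) = 4*(4*x^2*(x - 2) + (2 - 3*x)*(x^2 + 1))/(x^2 + 1)^3
Second-derivative test at each critical point:
  f''(-0.2361) = 8.0249 > 0 → local minimum
  f''(4.2361) = -0.0249 < 0 → local maximum

Critical points: x = 2 - sqrt(5) ≈ -0.2361 (local minimum); x = 2 + sqrt(5) ≈ 4.2361 (local maximum)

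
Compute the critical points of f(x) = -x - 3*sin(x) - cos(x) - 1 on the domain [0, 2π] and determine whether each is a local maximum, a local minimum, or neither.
f'(x) = sin(x) - 3*cos(x) - 1

Solve f'(x) = 0 on [0, 2π]:
  f'(x) = 0 ⇔ sin(x) - 3*cos(x) = 1. Write the left side as R·cos(x + φ) with R = √((-3)² + (-1)²) = sqrt(10), cos φ = -3*sqrt(10)/10, sin φ = -sqrt(10)/10; then cos(x + φ) = sqrt(10)/10. Solve for x and keep the solutions lying in [0, 2π].
  ⇒ x = pi/2 ≈ 1.5708, atan(4/3) + pi ≈ 4.0689

f''(x) = 3*sin(x) + cos(x)
Second-derivative test at each critical point:
  f''(1.5708) = 3 > 0 → local minimum
  f''(4.0689) = -3 < 0 → local maximum

Critical points: x = pi/2 ≈ 1.5708 (local minimum); x = atan(4/3) + pi ≈ 4.0689 (local maximum)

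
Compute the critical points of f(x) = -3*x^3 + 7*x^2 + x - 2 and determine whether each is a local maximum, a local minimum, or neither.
f'(x) = -9*x^2 + 14*x + 1

Solve f'(x) = 0:
  9*x^2 - 14*x - 1 = 0 has no rational roots; quadratic formula: x = (14 ± √232)/18.
  ⇒ x = 7/9 - sqrt(58)/9 ≈ -0.0684, 7/9 + sqrt(58)/9 ≈ 1.6240

f''(x) = 14 - 18*x
Second-derivative test at each critical point:
  f''(-0.0684) = 15.2315 > 0 → local minimum
  f''(1.6240) = -15.2315 < 0 → local maximum

Critical points: x = 7/9 - sqrt(58)/9 ≈ -0.0684 (local minimum); x = 7/9 + sqrt(58)/9 ≈ 1.6240 (local maximum)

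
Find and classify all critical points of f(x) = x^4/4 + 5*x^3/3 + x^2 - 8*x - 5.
f'(x) = x^3 + 5*x^2 + 2*x - 8

Solve f'(x) = 0:
  Factor: x^3 + 5*x^2 + 2*x - 8 = (x - 1)*(x + 2)*(x + 4) = 0.
  ⇒ x = -4, -2, 1

f''(x) = 3*x^2 + 10*x + 2
Second-derivative test at each critical point:
  f''(-4) = 10 > 0 → local minimum
  f''(-2) = -6 < 0 → local maximum
  f''(1) = 15 > 0 → local minimum

Critical points: x = -4 (local minimum); x = -2 (local maximum); x = 1 (local minimum)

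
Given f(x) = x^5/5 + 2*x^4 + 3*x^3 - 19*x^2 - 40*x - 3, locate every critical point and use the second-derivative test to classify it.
f'(x) = x^4 + 8*x^3 + 9*x^2 - 38*x - 40

Solve f'(x) = 0:
  Factor: x^4 + 8*x^3 + 9*x^2 - 38*x - 40 = (x - 2)*(x + 1)*(x + 4)*(x + 5) = 0.
  ⇒ x = -5, -4, -1, 2

f''(x) = 4*x^3 + 24*x^2 + 18*x - 38
Second-derivative test at each critical point:
  f''(-5) = -28 < 0 → local maximum
  f''(-4) = 18 > 0 → local minimum
  f''(-1) = -36 < 0 → local maximum
  f''(2) = 126 > 0 → local minimum

Critical points: x = -5 (local maximum); x = -4 (local minimum); x = -1 (local maximum); x = 2 (local minimum)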